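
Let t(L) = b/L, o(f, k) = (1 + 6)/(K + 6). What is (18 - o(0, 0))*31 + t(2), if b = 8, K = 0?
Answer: 3155/6 ≈ 525.83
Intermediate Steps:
o(f, k) = 7/6 (o(f, k) = (1 + 6)/(0 + 6) = 7/6)
t(L) = 8/L
(18 - o(0, 0))*31 + t(2) = (18 - 1*7/6)*31 + 8/2 = (18 - 7/6)*31 + 8*(½) = (101/6)*31 + 4 = 3131/6 + 4 = 3155/6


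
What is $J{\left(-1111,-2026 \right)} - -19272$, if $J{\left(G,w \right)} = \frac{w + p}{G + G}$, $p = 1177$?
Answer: $\frac{42823233}{2222} \approx 19272.0$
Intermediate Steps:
$J{\left(G,w \right)} = \frac{1177 + w}{2 G}$ ($J{\left(G,w \right)} = \frac{w + 1177}{G + G} = \frac{1177 + w}{2 G}$)
$J{\left(-1111,-2026 \right)} - -19272 = \frac{1177 - 2026}{2 \left(-1111\right)} - -19272 = \frac{1}{2} \left(- \frac{1}{1111}\right) \left(-849\right) + 19272 = \frac{849}{2222} + 19272 = \frac{42823233}{2222}$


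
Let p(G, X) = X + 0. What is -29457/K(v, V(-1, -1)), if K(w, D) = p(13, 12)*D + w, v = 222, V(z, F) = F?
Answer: -9819/70 ≈ -140.27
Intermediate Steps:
p(G, X) = X
K(w, D) = w + 12*D (K(w, D) = 12*D + w = w + 12*D)
-29457/K(v, V(-1, -1)) = -29457/(222 + 12*(-1)) = -29457/(222 - 12) = -29457/210 = -29457*1/210 = -9819/70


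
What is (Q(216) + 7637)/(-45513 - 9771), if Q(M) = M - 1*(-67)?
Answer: -660/4607 ≈ -0.14326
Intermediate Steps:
Q(M) = 67 + M (Q(M) = M + 67 = 67 + M)
(Q(216) + 7637)/(-45513 - 9771) = ((67 + 216) + 7637)/(-45513 - 9771) = (283 + 7637)/(-55284) = 7920*(-1/55284) = -660/4607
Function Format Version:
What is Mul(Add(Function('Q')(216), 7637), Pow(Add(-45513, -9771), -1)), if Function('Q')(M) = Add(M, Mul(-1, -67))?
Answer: Rational(-660, 4607) ≈ -0.14326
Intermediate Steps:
Function('Q')(M) = Add(67, M) (Function('Q')(M) = Add(M, 67) = Add(67, M))
Mul(Add(Function('Q')(216), 7637), Pow(Add(-45513, -9771), -1)) = Mul(Add(Add(67, 216), 7637), Pow(Add(-45513, -9771), -1)) = Mul(Add(283, 7637), Pow(-55284, -1)) = Mul(7920, Rational(-1, 55284)) = Rational(-660, 4607)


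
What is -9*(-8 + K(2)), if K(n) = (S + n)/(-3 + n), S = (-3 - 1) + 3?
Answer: 81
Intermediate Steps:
S = -1 (S = -4 + 3 = -1)
K(n) = (-1 + n)/(-3 + n)
-9*(-8 + K(2)) = -9*(-8 + (-1 + 2)/(-3 + 2)) = -9*(-8 + 1/(-1)) = -9*(-8 - 1*1) = -9*(-8 - 1) = -9*(-9) = 81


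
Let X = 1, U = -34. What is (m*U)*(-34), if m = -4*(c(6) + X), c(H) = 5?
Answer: -27744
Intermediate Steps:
m = -24 (m = -4*(5 + 1) = -4*6 = -24)
(m*U)*(-34) = -24*(-34)*(-34) = 816*(-34) = -27744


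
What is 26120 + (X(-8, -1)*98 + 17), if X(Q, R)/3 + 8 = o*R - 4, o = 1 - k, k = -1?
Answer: 22021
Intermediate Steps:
o = 2 (o = 1 - 1*(-1) = 1 + 1 = 2)
X(Q, R) = -36 + 6*R (X(Q, R) = -24 + 3*(2*R - 4) = -24 + 3*(-4 + 2*R) = -24 + (-12 + 6*R) = -36 + 6*R)
26120 + (X(-8, -1)*98 + 17) = 26120 + ((-36 + 6*(-1))*98 + 17) = 26120 + ((-36 - 6)*98 + 17) = 26120 + (-42*98 + 17) = 26120 + (-4116 + 17) = 26120 - 4099 = 22021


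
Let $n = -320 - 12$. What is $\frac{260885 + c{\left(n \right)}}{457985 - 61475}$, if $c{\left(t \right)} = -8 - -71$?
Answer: $\frac{130474}{198255} \approx 0.65811$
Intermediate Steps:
$n = -332$
$c{\left(t \right)} = 63$ ($c{\left(t \right)} = -8 + 71 = 63$)
$\frac{260885 + c{\left(n \right)}}{457985 - 61475} = \frac{260885 + 63}{457985 - 61475} = \frac{260948}{396510} = 260948 \cdot \frac{1}{396510} = \frac{130474}{198255}$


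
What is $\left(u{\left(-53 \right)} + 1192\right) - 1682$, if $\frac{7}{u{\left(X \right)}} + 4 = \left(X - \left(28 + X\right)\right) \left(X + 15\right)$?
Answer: $- \frac{519393}{1060} \approx -489.99$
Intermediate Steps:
$u{\left(X \right)} = \frac{7}{-424 - 28 X}$ ($u{\left(X \right)} = \frac{7}{-4 + \left(X - \left(28 + X\right)\right) \left(X + 15\right)} = \frac{7}{-4 - 28 \left(15 + X\right)} = \frac{7}{-4 - \left(420 + 28 X\right)} = \frac{7}{-424 - 28 X}$)
$\left(u{\left(-53 \right)} + 1192\right) - 1682 = \left(- \frac{7}{424 + 28 \left(-53\right)} + 1192\right) - 1682 = \left(- \frac{7}{424 - 1484} + 1192\right) - 1682 = \left(- \frac{7}{-1060} + 1192\right) - 1682 = \left(\left(-7\right) \left(- \frac{1}{1060}\right) + 1192\right) - 1682 = \left(\frac{7}{1060} + 1192\right) - 1682 = \frac{1263527}{1060} - 1682 = - \frac{519393}{1060}$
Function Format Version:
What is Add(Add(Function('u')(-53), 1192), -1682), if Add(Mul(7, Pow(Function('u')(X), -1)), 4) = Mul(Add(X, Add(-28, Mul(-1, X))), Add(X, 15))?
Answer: Rational(-519393, 1060) ≈ -489.99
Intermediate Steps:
Function('u')(X) = Mul(7, Pow(Add(-424, Mul(-28, X)), -1)) (Function('u')(X) = Mul(7, Pow(Add(-4, Mul(Add(X, Add(-28, Mul(-1, X))), Add(X, 15))), -1)) = Mul(7, Pow(Add(-4, Mul(-28, Add(15, X))), -1)) = Mul(7, Pow(Add(-4, Add(-420, Mul(-28, X))), -1)) = Mul(7, Pow(Add(-424, Mul(-28, X)), -1)))
Add(Add(Function('u')(-53), 1192), -1682) = Add(Add(Mul(-7, Pow(Add(424, Mul(28, -53)), -1)), 1192), -1682) = Add(Add(Mul(-7, Pow(Add(424, -1484), -1)), 1192), -1682) = Add(Add(Mul(-7, Pow(-1060, -1)), 1192), -1682) = Add(Add(Mul(-7, Rational(-1, 1060)), 1192), -1682) = Add(Add(Rational(7, 1060), 1192), -1682) = Add(Rational(1263527, 1060), -1682) = Rational(-519393, 1060)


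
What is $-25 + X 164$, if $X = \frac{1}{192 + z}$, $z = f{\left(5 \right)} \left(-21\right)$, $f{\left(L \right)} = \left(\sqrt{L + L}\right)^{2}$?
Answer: $- \frac{307}{9} \approx -34.111$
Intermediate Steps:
$f{\left(L \right)} = 2 L$ ($f{\left(L \right)} = \left(\sqrt{2 L}\right)^{2} = \left(\sqrt{2} \sqrt{L}\right)^{2} = 2 L$)
$z = -210$ ($z = 2 \cdot 5 \left(-21\right) = 10 \left(-21\right) = -210$)
$X = - \frac{1}{18}$ ($X = \frac{1}{192 - 210} = \frac{1}{-18} = - \frac{1}{18} \approx -0.055556$)
$-25 + X 164 = -25 - \frac{82}{9} = - \frac{307}{9}$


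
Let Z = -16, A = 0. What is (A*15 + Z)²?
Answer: 256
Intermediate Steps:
(A*15 + Z)² = (0*15 - 16)² = (0 - 16)² = (-16)² = 256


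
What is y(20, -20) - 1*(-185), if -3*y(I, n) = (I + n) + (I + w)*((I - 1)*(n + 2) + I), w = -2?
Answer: 2117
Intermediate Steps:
y(I, n) = -I/3 - n/3 - (-2 + I)*(I + (-1 + I)*(2 + n))/3 (y(I, n) = -((I + n) + (I - 2)*((I - 1)*(n + 2) + I))/3 = -((I + n) + (-2 + I)*((-1 + I)*(2 + n) + I))/3 = -((I + n) + (-2 + I)*(I + (-1 + I)*(2 + n)))/3 = -(I + n + (-2 + I)*(I + (-1 + I)*(2 + n)))/3 = -I/3 - n/3 - (-2 + I)*(I + (-1 + I)*(2 + n))/3)
y(20, -20) - 1*(-185) = (-4/3 - 1*(-20) - 1*20**2 + (7/3)*20 + 20*(-20) - 1/3*(-20)*20**2) - 1*(-185) = (-4/3 + 20 - 1*400 + 140/3 - 400 - 1/3*(-20)*400) + 185 = (-4/3 + 20 - 400 + 140/3 - 400 + 8000/3) + 185 = 1932 + 185 = 2117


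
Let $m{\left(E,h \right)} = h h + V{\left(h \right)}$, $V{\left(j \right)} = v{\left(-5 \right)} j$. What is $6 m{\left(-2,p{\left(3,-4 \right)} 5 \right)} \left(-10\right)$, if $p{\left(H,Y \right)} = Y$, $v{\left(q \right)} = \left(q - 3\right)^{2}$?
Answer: $52800$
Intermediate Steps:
$v{\left(q \right)} = \left(-3 + q\right)^{2}$
$V{\left(j \right)} = 64 j$ ($V{\left(j \right)} = \left(-3 - 5\right)^{2} j = \left(-8\right)^{2} j = 64 j$)
$m{\left(E,h \right)} = h^{2} + 64 h$ ($m{\left(E,h \right)} = h h + 64 h = h^{2} + 64 h$)
$6 m{\left(-2,p{\left(3,-4 \right)} 5 \right)} \left(-10\right) = 6 \left(-4\right) 5 \left(64 - 20\right) \left(-10\right) = 6 \left(- 20 \left(64 - 20\right)\right) \left(-10\right) = 6 \left(\left(-20\right) 44\right) \left(-10\right) = 6 \left(-880\right) \left(-10\right) = \left(-5280\right) \left(-10\right) = 52800$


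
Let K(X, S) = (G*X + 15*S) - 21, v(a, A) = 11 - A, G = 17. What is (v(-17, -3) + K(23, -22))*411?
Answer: 22194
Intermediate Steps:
K(X, S) = -21 + 15*S + 17*X (K(X, S) = (17*X + 15*S) - 21 = (15*S + 17*X) - 21 = -21 + 15*S + 17*X)
(v(-17, -3) + K(23, -22))*411 = ((11 - 1*(-3)) + (-21 + 15*(-22) + 17*23))*411 = ((11 + 3) + (-21 - 330 + 391))*411 = (14 + 40)*411 = 54*411 = 22194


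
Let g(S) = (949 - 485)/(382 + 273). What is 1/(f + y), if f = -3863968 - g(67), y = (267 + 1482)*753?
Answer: -655/1668266469 ≈ -3.9262e-7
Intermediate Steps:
g(S) = 464/655
y = 1316997 (y = 1749*753 = 1316997)
f = -2530899504/655 (f = -3863968 - 1*464/655 = -3863968 - 464/655 = -2530899504/655 ≈ -3.8640e+6)
1/(f + y) = 1/(-2530899504/655 + 1316997) = 1/(-1668266469/655) = -655/1668266469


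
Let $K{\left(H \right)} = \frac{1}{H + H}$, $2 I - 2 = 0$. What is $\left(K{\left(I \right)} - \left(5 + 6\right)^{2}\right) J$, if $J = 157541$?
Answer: $- \frac{37967381}{2} \approx -1.8984 \cdot 10^{7}$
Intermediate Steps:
$I = 1$ ($I = 1 + \frac{1}{2} \cdot 0 = 1 + 0 = 1$)
$K{\left(H \right)} = \frac{1}{2 H}$
$\left(K{\left(I \right)} - \left(5 + 6\right)^{2}\right) J = \left(\frac{1}{2 \cdot 1} - \left(5 + 6\right)^{2}\right) 157541 = \left(\frac{1}{2} \cdot 1 - 11^{2}\right) 157541 = \left(\frac{1}{2} - 121\right) 157541 = \left(- \frac{241}{2}\right) 157541 = - \frac{37967381}{2}$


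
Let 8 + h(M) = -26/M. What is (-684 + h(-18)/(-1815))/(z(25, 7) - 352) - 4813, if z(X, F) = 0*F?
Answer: -27663191879/5749920 ≈ -4811.1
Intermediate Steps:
h(M) = -8 - 26/M
z(X, F) = 0
(-684 + h(-18)/(-1815))/(z(25, 7) - 352) - 4813 = (-684 + (-8 - 26/(-18))/(-1815))/(0 - 352) - 4813 = (-684 + (-8 - 26*(-1/18))*(-1/1815))/(-352) - 4813 = (-684 + (-8 + 13/9)*(-1/1815))*(-1/352) - 4813 = (-684 - 59/9*(-1/1815))*(-1/352) - 4813 = (-684 + 59/16335)*(-1/352) - 4813 = -11173081/16335*(-1/352) - 4813 = 11173081/5749920 - 4813 = -27663191879/5749920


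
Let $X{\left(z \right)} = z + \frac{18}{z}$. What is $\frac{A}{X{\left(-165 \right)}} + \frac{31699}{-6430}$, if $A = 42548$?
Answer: $- \frac{15334958819}{58390830} \approx -262.63$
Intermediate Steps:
$\frac{A}{X{\left(-165 \right)}} + \frac{31699}{-6430} = \frac{42548}{-165 + \frac{18}{-165}} + \frac{31699}{-6430} = \frac{42548}{-165 + 18 \left(- \frac{1}{165}\right)} + 31699 \left(- \frac{1}{6430}\right) = \frac{42548}{-165 - \frac{6}{55}} - \frac{31699}{6430} = \frac{42548}{- \frac{9081}{55}} - \frac{31699}{6430} = 42548 \left(- \frac{55}{9081}\right) - \frac{31699}{6430} = - \frac{2340140}{9081} - \frac{31699}{6430} = - \frac{15334958819}{58390830}$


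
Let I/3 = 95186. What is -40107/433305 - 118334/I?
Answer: -3484866032/6874094955 ≈ -0.50696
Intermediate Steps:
I = 285558 (I = 3*95186 = 285558)
-40107/433305 - 118334/I = -40107/433305 - 118334/285558 = -40107*1/433305 - 118334*1/285558 = -13369/144435 - 59167/142779 = -3484866032/6874094955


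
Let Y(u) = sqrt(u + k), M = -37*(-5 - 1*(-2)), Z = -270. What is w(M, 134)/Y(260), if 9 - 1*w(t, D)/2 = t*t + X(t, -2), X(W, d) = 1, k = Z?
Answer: 12313*I*sqrt(10)/5 ≈ 7787.4*I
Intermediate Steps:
k = -270
M = 111 (M = -37*(-5 + 2) = -37*(-3) = 111)
Y(u) = sqrt(-270 + u) (Y(u) = sqrt(u - 270) = sqrt(-270 + u))
w(t, D) = 16 - 2*t**2 (w(t, D) = 18 - 2*(t*t + 1) = 18 - 2*(t**2 + 1) = 18 - 2*(1 + t**2) = 18 + (-2 - 2*t**2) = 16 - 2*t**2)
w(M, 134)/Y(260) = (16 - 2*111**2)/(sqrt(-270 + 260)) = (16 - 2*12321)/(sqrt(-10)) = (16 - 24642)/((I*sqrt(10))) = -(-12313)*I*sqrt(10)/5 = 12313*I*sqrt(10)/5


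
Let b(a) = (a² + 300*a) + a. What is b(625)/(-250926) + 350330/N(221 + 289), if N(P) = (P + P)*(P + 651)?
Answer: -9957673657/4952526462 ≈ -2.0106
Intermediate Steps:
b(a) = a² + 301*a
N(P) = 2*P*(651 + P) (N(P) = (2*P)*(651 + P) = 2*P*(651 + P))
b(625)/(-250926) + 350330/N(221 + 289) = (625*(301 + 625))/(-250926) + 350330/((2*(221 + 289)*(651 + (221 + 289)))) = (625*926)*(-1/250926) + 350330/((2*510*(651 + 510))) = 578750*(-1/250926) + 350330/((2*510*1161)) = -289375/125463 + 350330/1184220 = -289375/125463 + 350330*(1/1184220) = -289375/125463 + 35033/118422 = -9957673657/4952526462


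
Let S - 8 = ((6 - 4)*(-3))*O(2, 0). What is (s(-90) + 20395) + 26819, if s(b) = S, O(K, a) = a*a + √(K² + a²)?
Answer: 47210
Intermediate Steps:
O(K, a) = a² + √(K² + a²)
S = -4 (S = 8 + ((6 - 4)*(-3))*(0² + √(2² + 0²)) = 8 + (2*(-3))*(0 + √(4 + 0)) = 8 - 6*(0 + √4) = 8 - 6*(0 + 2) = 8 - 6*2 = 8 - 12 = -4)
s(b) = -4
(s(-90) + 20395) + 26819 = (-4 + 20395) + 26819 = 20391 + 26819 = 47210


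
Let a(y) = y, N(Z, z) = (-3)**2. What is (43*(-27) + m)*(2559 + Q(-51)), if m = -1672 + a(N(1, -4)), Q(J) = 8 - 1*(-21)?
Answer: -7308512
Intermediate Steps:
N(Z, z) = 9
Q(J) = 29 (Q(J) = 8 + 21 = 29)
m = -1663 (m = -1672 + 9 = -1663)
(43*(-27) + m)*(2559 + Q(-51)) = (43*(-27) - 1663)*(2559 + 29) = (-1161 - 1663)*2588 = -2824*2588 = -7308512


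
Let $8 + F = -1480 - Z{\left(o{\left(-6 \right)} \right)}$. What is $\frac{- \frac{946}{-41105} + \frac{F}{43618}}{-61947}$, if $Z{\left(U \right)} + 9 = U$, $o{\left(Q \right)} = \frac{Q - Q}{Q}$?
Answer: $\frac{19531667}{111065884531830} \approx 1.7586 \cdot 10^{-7}$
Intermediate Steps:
$o{\left(Q \right)} = 0$ ($o{\left(Q \right)} = \frac{0}{Q} = 0$)
$Z{\left(U \right)} = -9 + U$
$F = -1479$ ($F = -8 - 1471 = -1479$)
$\frac{- \frac{946}{-41105} + \frac{F}{43618}}{-61947} = \frac{- \frac{946}{-41105} - \frac{1479}{43618}}{-61947} = \left(\left(-946\right) \left(- \frac{1}{41105}\right) - \frac{1479}{43618}\right) \left(- \frac{1}{61947}\right) = \left(\frac{946}{41105} - \frac{1479}{43618}\right) \left(- \frac{1}{61947}\right) = \left(- \frac{19531667}{1792917890}\right) \left(- \frac{1}{61947}\right) = \frac{19531667}{111065884531830}$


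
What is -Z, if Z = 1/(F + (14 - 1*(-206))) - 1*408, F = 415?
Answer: 259079/635 ≈ 408.00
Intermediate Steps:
Z = -259079/635 (Z = 1/(415 + (14 - 1*(-206))) - 1*408 = 1/(415 + (14 + 206)) - 408 = 1/(415 + 220) - 408 = 1/635 - 408 = -259079/635 ≈ -408.00)
-Z = -1*(-259079/635) = 259079/635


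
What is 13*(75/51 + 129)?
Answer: 28834/17 ≈ 1696.1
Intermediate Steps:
13*(75/51 + 129) = 13*(75*(1/51) + 129) = 13*(25/17 + 129) = 13*(2218/17) = 28834/17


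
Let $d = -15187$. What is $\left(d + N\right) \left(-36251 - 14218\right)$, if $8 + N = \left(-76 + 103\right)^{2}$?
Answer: $730084554$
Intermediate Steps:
$N = 721$ ($N = -8 + \left(-76 + 103\right)^{2} = -8 + 27^{2} = -8 + 729 = 721$)
$\left(d + N\right) \left(-36251 - 14218\right) = \left(-15187 + 721\right) \left(-36251 - 14218\right) = \left(-14466\right) \left(-50469\right) = 730084554$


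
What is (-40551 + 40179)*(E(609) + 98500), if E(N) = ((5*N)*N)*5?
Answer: -3485835300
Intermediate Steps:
E(N) = 25*N**2 (E(N) = (5*N**2)*5 = 25*N**2)
(-40551 + 40179)*(E(609) + 98500) = (-40551 + 40179)*(25*609**2 + 98500) = -372*(25*370881 + 98500) = -372*(9272025 + 98500) = -372*9370525 = -3485835300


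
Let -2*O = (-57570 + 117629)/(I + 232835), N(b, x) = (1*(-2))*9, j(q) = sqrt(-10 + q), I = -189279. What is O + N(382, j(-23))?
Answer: -1628075/87112 ≈ -18.689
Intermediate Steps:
N(b, x) = -18 (N(b, x) = -2*9 = -18)
O = -60059/87112 (O = -(-57570 + 117629)/(2*(-189279 + 232835)) = -60059/(2*43556) = -1/2*60059/43556 = -60059/87112 ≈ -0.68945)
O + N(382, j(-23)) = -60059/87112 - 18 = -1628075/87112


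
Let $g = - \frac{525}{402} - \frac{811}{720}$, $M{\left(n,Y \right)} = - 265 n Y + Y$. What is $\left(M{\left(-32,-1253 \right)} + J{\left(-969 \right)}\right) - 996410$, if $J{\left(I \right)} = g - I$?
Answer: $- \frac{560651861497}{48240} \approx -1.1622 \cdot 10^{7}$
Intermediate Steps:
$M{\left(n,Y \right)} = Y - 265 Y n$ ($M{\left(n,Y \right)} = - 265 Y n + Y = Y - 265 Y n$)
$g = - \frac{117337}{48240}$ ($g = \left(-525\right) \frac{1}{402} - \frac{811}{720} = - \frac{175}{134} - \frac{811}{720} = - \frac{117337}{48240} \approx -2.4324$)
$J{\left(I \right)} = - \frac{117337}{48240} - I$
$\left(M{\left(-32,-1253 \right)} + J{\left(-969 \right)}\right) - 996410 = \left(- 1253 \left(1 - -8480\right) - - \frac{46627223}{48240}\right) - 996410 = \left(- 1253 \left(1 + 8480\right) + \left(- \frac{117337}{48240} + 969\right)\right) - 996410 = \left(\left(-1253\right) 8481 + \frac{46627223}{48240}\right) - 996410 = \left(-10626693 + \frac{46627223}{48240}\right) - 996410 = - \frac{512585043097}{48240} - 996410 = - \frac{560651861497}{48240}$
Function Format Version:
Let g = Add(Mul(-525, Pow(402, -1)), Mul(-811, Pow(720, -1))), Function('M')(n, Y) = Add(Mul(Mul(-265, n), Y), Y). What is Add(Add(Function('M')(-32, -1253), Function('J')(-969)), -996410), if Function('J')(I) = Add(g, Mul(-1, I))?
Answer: Rational(-560651861497, 48240) ≈ -1.1622e+7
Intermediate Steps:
Function('M')(n, Y) = Add(Y, Mul(-265, Y, n)) (Function('M')(n, Y) = Add(Mul(-265, Y, n), Y) = Add(Y, Mul(-265, Y, n)))
g = Rational(-117337, 48240) (g = Add(Mul(-525, Rational(1, 402)), Mul(-811, Rational(1, 720))) = Add(Rational(-175, 134), Rational(-811, 720)) = Rational(-117337, 48240) ≈ -2.4324)
Function('J')(I) = Add(Rational(-117337, 48240), Mul(-1, I))
Add(Add(Function('M')(-32, -1253), Function('J')(-969)), -996410) = Add(Add(Mul(-1253, Add(1, Mul(-265, -32))), Add(Rational(-117337, 48240), Mul(-1, -969))), -996410) = Add(Add(Mul(-1253, Add(1, 8480)), Add(Rational(-117337, 48240), 969)), -996410) = Add(Add(Mul(-1253, 8481), Rational(46627223, 48240)), -996410) = Add(Add(-10626693, Rational(46627223, 48240)), -996410) = Add(Rational(-512585043097, 48240), -996410) = Rational(-560651861497, 48240)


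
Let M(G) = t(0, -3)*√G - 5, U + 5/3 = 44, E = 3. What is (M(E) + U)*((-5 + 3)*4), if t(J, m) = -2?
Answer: -896/3 + 16*√3 ≈ -270.95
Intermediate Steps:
U = 127/3 (U = -5/3 + 44 = 127/3 ≈ 42.333)
M(G) = -5 - 2*√G (M(G) = -2*√G - 5 = -5 - 2*√G)
(M(E) + U)*((-5 + 3)*4) = ((-5 - 2*√3) + 127/3)*((-5 + 3)*4) = (112/3 - 2*√3)*(-2*4) = (112/3 - 2*√3)*(-8) = -896/3 + 16*√3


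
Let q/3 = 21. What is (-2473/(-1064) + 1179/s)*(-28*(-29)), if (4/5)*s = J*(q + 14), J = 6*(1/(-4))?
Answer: -9914317/2090 ≈ -4743.7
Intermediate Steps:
q = 63 (q = 3*21 = 63)
J = -3/2 (J = 6*(1*(-1/4)) = 6*(-1/4) = -3/2 ≈ -1.5000)
s = -1155/8 (s = 5*(-3*(63 + 14)/2)/4 = 5*(-3/2*77)/4 = (5/4)*(-231/2) = -1155/8 ≈ -144.38)
(-2473/(-1064) + 1179/s)*(-28*(-29)) = (-2473/(-1064) + 1179/(-1155/8))*(-28*(-29)) = (-2473*(-1/1064) + 1179*(-8/1155))*812 = (2473/1064 - 3144/385)*812 = -48839/8360*812 = -9914317/2090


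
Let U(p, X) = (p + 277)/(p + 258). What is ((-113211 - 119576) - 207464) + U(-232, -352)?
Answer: -11446481/26 ≈ -4.4025e+5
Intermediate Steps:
U(p, X) = (277 + p)/(258 + p)
((-113211 - 119576) - 207464) + U(-232, -352) = ((-113211 - 119576) - 207464) + (277 - 232)/(258 - 232) = (-232787 - 207464) + 45/26 = -440251 + (1/26)*45 = -440251 + 45/26 = -11446481/26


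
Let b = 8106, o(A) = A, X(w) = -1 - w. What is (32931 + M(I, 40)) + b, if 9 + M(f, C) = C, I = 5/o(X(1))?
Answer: 41068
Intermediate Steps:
I = -5/2 (I = 5/(-1 - 1*1) = 5/(-1 - 1) = 5/(-2) = 5*(-½) = -5/2 ≈ -2.5000)
M(f, C) = -9 + C
(32931 + M(I, 40)) + b = (32931 + (-9 + 40)) + 8106 = (32931 + 31) + 8106 = 32962 + 8106 = 41068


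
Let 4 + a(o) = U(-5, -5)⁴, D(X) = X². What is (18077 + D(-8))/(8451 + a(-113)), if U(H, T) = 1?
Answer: 6047/2816 ≈ 2.1474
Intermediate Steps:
a(o) = -3 (a(o) = -4 + 1⁴ = -4 + 1 = -3)
(18077 + D(-8))/(8451 + a(-113)) = (18077 + (-8)²)/(8451 - 3) = (18077 + 64)/8448 = 18141*(1/8448) = 6047/2816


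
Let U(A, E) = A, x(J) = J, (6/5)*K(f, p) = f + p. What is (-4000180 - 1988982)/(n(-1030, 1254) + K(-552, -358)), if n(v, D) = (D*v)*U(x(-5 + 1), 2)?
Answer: -17967486/15497165 ≈ -1.1594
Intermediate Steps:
K(f, p) = 5*f/6 + 5*p/6 (K(f, p) = 5*(f + p)/6 = 5*f/6 + 5*p/6)
n(v, D) = -4*D*v (n(v, D) = (D*v)*(-5 + 1) = (D*v)*(-4) = -4*D*v)
(-4000180 - 1988982)/(n(-1030, 1254) + K(-552, -358)) = (-4000180 - 1988982)/(-4*1254*(-1030) + ((5/6)*(-552) + (5/6)*(-358))) = -5989162/(5166480 + (-460 - 895/3)) = -5989162/(5166480 - 2275/3) = -5989162/15497165/3 = -5989162*3/15497165 = -17967486/15497165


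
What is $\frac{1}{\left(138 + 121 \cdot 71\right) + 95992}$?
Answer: $\frac{1}{104721} \approx 9.5492 \cdot 10^{-6}$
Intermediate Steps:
$\frac{1}{\left(138 + 121 \cdot 71\right) + 95992} = \frac{1}{\left(138 + 8591\right) + 95992} = \frac{1}{8729 + 95992} = \frac{1}{104721}$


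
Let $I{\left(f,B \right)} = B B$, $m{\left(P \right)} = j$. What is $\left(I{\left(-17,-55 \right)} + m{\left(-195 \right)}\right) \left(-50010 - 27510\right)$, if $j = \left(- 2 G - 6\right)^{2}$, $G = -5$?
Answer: $-235738320$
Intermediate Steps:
$j = 16$ ($j = \left(\left(-2\right) \left(-5\right) - 6\right)^{2} = \left(10 - 6\right)^{2} = 4^{2} = 16$)
$m{\left(P \right)} = 16$
$I{\left(f,B \right)} = B^{2}$
$\left(I{\left(-17,-55 \right)} + m{\left(-195 \right)}\right) \left(-50010 - 27510\right) = \left(\left(-55\right)^{2} + 16\right) \left(-50010 - 27510\right) = \left(3025 + 16\right) \left(-77520\right) = 3041 \left(-77520\right) = -235738320$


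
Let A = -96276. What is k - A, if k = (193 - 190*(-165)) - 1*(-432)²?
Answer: -58805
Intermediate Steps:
k = -155081 (k = (193 + 31350) - 1*186624 = 31543 - 186624 = -155081)
k - A = -155081 - 1*(-96276) = -155081 + 96276 = -58805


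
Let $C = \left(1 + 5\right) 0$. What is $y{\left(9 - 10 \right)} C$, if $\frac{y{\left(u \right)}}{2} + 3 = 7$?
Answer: $0$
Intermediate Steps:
$y{\left(u \right)} = 8$ ($y{\left(u \right)} = -6 + 2 \cdot 7 = -6 + 14 = 8$)
$C = 0$ ($C = 6 \cdot 0 = 0$)
$y{\left(9 - 10 \right)} C = 8 \cdot 0 = 0$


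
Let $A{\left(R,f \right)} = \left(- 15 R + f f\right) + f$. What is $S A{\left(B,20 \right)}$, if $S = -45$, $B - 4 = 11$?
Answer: $-8775$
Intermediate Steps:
$B = 15$ ($B = 4 + 11 = 15$)
$A{\left(R,f \right)} = f + f^{2} - 15 R$ ($A{\left(R,f \right)} = \left(- 15 R + f^{2}\right) + f = \left(f^{2} - 15 R\right) + f = f + f^{2} - 15 R$)
$S A{\left(B,20 \right)} = - 45 \left(20 + 20^{2} - 225\right) = - 45 \left(20 + 400 - 225\right) = \left(-45\right) 195 = -8775$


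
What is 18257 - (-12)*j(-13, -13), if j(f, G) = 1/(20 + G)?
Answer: 127811/7 ≈ 18259.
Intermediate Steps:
18257 - (-12)*j(-13, -13) = 18257 - (-12)/(20 - 13) = 18257 - (-12)/7 = 18257 - 1*(-12/7) = 18257 + 12/7 = 127811/7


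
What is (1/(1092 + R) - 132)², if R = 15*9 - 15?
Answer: 25594560289/1468944 ≈ 17424.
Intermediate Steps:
R = 120 (R = 135 - 15 = 120)
(1/(1092 + R) - 132)² = (1/(1092 + 120) - 132)² = (1/1212 - 132)² = (-159983/1212)² = 25594560289/1468944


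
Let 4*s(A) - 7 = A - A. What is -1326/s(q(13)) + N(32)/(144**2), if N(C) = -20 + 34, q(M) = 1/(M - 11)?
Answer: -54991823/72576 ≈ -757.71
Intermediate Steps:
q(M) = 1/(-11 + M)
N(C) = 14
s(A) = 7/4 (s(A) = 7/4 + (A - A)/4 = 7/4 + (1/4)*0 = 7/4 + 0 = 7/4)
-1326/s(q(13)) + N(32)/(144**2) = -1326/7/4 + 14/(144**2) = -1326*4/7 + 14/20736 = -5304/7 + 14*(1/20736) = -5304/7 + 7/10368 = -54991823/72576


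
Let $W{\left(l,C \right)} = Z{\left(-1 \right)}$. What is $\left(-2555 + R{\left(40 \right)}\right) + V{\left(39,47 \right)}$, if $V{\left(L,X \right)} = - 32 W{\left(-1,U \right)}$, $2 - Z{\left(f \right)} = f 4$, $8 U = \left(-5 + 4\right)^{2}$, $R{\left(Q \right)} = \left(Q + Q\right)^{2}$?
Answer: $3653$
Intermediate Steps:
$R{\left(Q \right)} = 4 Q^{2}$ ($R{\left(Q \right)} = \left(2 Q\right)^{2} = 4 Q^{2}$)
$U = \frac{1}{8}$ ($U = \frac{\left(-5 + 4\right)^{2}}{8} = \frac{\left(-1\right)^{2}}{8} = \frac{1}{8} \cdot 1 = \frac{1}{8} \approx 0.125$)
$Z{\left(f \right)} = 2 - 4 f$ ($Z{\left(f \right)} = 2 - f 4 = 2 - 4 f$)
$W{\left(l,C \right)} = 6$ ($W{\left(l,C \right)} = 2 - -4 = 2 + 4 = 6$)
$V{\left(L,X \right)} = -192$ ($V{\left(L,X \right)} = \left(-32\right) 6 = -192$)
$\left(-2555 + R{\left(40 \right)}\right) + V{\left(39,47 \right)} = \left(-2555 + 4 \cdot 40^{2}\right) - 192 = \left(-2555 + 4 \cdot 1600\right) - 192 = \left(-2555 + 6400\right) - 192 = 3845 - 192 = 3653$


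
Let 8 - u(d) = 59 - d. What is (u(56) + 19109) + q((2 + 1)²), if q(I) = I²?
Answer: 19195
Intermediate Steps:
u(d) = -51 + d (u(d) = 8 - (59 - d) = 8 + (-59 + d) = -51 + d)
(u(56) + 19109) + q((2 + 1)²) = ((-51 + 56) + 19109) + ((2 + 1)²)² = (5 + 19109) + (3²)² = 19114 + 9² = 19114 + 81 = 19195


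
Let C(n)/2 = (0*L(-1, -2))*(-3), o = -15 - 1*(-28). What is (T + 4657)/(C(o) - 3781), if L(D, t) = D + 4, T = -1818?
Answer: -2839/3781 ≈ -0.75086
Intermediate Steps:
L(D, t) = 4 + D
o = 13 (o = -15 + 28 = 13)
C(n) = 0 (C(n) = 2*((0*(4 - 1))*(-3)) = 2*((0*3)*(-3)) = 2*(0*(-3)) = 2*0 = 0)
(T + 4657)/(C(o) - 3781) = (-1818 + 4657)/(0 - 3781) = 2839/(-3781) = 2839*(-1/3781) = -2839/3781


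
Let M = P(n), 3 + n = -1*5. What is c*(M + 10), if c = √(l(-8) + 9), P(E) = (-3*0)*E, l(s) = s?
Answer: 10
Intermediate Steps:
n = -8 (n = -3 - 1*5 = -3 - 5 = -8)
P(E) = 0 (P(E) = 0*E = 0)
M = 0
c = 1 (c = √(-8 + 9) = √1 = 1)
c*(M + 10) = 1*(0 + 10) = 1*10 = 10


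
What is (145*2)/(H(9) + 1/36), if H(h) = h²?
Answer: 10440/2917 ≈ 3.5790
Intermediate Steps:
(145*2)/(H(9) + 1/36) = (145*2)/(9² + 1/36) = 290/(81 + 1/36) = 290/(2917/36) = 290*(36/2917) = 10440/2917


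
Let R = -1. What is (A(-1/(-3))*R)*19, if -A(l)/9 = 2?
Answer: 342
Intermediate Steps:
A(l) = -18 (A(l) = -9*2 = -18)
(A(-1/(-3))*R)*19 = -18*(-1)*19 = 18*19 = 342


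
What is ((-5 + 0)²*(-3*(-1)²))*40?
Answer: -3000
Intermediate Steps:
((-5 + 0)²*(-3*(-1)²))*40 = ((-5)²*(-3*1))*40 = (25*(-3))*40 = -75*40 = -3000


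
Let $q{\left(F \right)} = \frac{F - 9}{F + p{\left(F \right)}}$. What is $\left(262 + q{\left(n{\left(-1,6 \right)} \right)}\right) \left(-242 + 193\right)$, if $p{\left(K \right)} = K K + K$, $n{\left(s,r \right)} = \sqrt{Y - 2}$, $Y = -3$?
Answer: $\frac{49 \left(- 1319 \sqrt{5} + 2625 i\right)}{5 \left(\sqrt{5} - 2 i\right)} \approx -12898.0 - 31.653 i$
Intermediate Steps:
$n{\left(s,r \right)} = i \sqrt{5}$ ($n{\left(s,r \right)} = \sqrt{-3 - 2} = \sqrt{-5} = i \sqrt{5}$)
$p{\left(K \right)} = K + K^{2}$ ($p{\left(K \right)} = K^{2} + K = K + K^{2}$)
$q{\left(F \right)} = \frac{-9 + F}{F + F \left(1 + F\right)}$ ($q{\left(F \right)} = \frac{F - 9}{F + F \left(1 + F\right)} = \frac{-9 + F}{F + F \left(1 + F\right)}$)
$\left(262 + q{\left(n{\left(-1,6 \right)} \right)}\right) \left(-242 + 193\right) = \left(262 + \frac{-9 + i \sqrt{5}}{i \sqrt{5} \left(2 + i \sqrt{5}\right)}\right) \left(-242 + 193\right) = \left(262 + \frac{- \frac{i \sqrt{5}}{5} \left(-9 + i \sqrt{5}\right)}{2 + i \sqrt{5}}\right) \left(-49\right) = \left(262 - \frac{i \sqrt{5} \left(-9 + i \sqrt{5}\right)}{5 \left(2 + i \sqrt{5}\right)}\right) \left(-49\right) = -12838 + \frac{49 i \sqrt{5} \left(-9 + i \sqrt{5}\right)}{5 \left(2 + i \sqrt{5}\right)}$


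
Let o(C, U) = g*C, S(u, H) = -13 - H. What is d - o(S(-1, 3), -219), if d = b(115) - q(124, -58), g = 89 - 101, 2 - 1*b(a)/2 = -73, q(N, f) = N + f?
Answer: -108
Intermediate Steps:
b(a) = 150 (b(a) = 4 - 2*(-73) = 4 + 146 = 150)
g = -12
o(C, U) = -12*C
d = 84 (d = 150 - (124 - 58) = 150 - 1*66 = 150 - 66 = 84)
d - o(S(-1, 3), -219) = 84 - (-12)*(-13 - 1*3) = 84 - (-12)*(-13 - 3) = 84 - (-12)*(-16) = 84 - 1*192 = 84 - 192 = -108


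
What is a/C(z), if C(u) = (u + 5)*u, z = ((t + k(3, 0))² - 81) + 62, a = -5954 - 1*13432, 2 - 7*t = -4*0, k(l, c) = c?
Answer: -2585877/35123 ≈ -73.623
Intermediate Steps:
t = 2/7 (t = 2/7 - (-4)*0/7 = 2/7 - ⅐*0 = 2/7 + 0 = 2/7 ≈ 0.28571)
a = -19386 (a = -5954 - 13432 = -19386)
z = -927/49 (z = ((2/7 + 0)² - 81) + 62 = ((2/7)² - 81) + 62 = (4/49 - 81) + 62 = -3965/49 + 62 = -927/49 ≈ -18.918)
C(u) = u*(5 + u) (C(u) = (5 + u)*u = u*(5 + u))
a/C(z) = -19386*(-49/(927*(5 - 927/49))) = -19386/((-927/49*(-682/49))) = -19386/632214/2401 = -19386*2401/632214 = -2585877/35123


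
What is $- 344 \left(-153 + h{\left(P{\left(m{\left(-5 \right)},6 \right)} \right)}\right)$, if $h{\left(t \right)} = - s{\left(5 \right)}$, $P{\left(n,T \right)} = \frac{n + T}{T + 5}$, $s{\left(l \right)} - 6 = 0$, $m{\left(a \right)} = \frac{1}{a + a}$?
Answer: $54696$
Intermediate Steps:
$m{\left(a \right)} = \frac{1}{2 a}$
$s{\left(l \right)} = 6$ ($s{\left(l \right)} = 6 + 0 = 6$)
$P{\left(n,T \right)} = \frac{T + n}{5 + T}$
$h{\left(t \right)} = -6$ ($h{\left(t \right)} = \left(-1\right) 6 = -6$)
$- 344 \left(-153 + h{\left(P{\left(m{\left(-5 \right)},6 \right)} \right)}\right) = - 344 \left(-153 - 6\right) = \left(-344\right) \left(-159\right) = 54696$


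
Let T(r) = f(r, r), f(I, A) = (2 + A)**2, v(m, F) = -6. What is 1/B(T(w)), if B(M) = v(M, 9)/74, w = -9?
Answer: -37/3 ≈ -12.333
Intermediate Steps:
T(r) = (2 + r)**2
B(M) = -3/37 (B(M) = -6/74 = -6*1/74 = -3/37)
1/B(T(w)) = 1/(-3/37) = -37/3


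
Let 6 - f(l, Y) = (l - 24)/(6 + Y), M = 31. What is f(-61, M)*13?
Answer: 3991/37 ≈ 107.86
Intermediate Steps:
f(l, Y) = 6 - (-24 + l)/(6 + Y) (f(l, Y) = 6 - (l - 24)/(6 + Y) = 6 - (-24 + l)/(6 + Y))
f(-61, M)*13 = ((60 - 1*(-61) + 6*31)/(6 + 31))*13 = ((60 + 61 + 186)/37)*13 = ((1/37)*307)*13 = (307/37)*13 = 3991/37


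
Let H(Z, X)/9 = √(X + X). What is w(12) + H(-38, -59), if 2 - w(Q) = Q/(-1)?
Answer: 14 + 9*I*√118 ≈ 14.0 + 97.765*I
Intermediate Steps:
H(Z, X) = 9*√2*√X (H(Z, X) = 9*√(X + X) = 9*√(2*X) = 9*(√2*√X) = 9*√2*√X)
w(Q) = 2 + Q (w(Q) = 2 - Q/(-1) = 2 - Q*(-1) = 2 - (-1)*Q = 2 + Q)
w(12) + H(-38, -59) = (2 + 12) + 9*√2*√(-59) = 14 + 9*√2*(I*√59) = 14 + 9*I*√118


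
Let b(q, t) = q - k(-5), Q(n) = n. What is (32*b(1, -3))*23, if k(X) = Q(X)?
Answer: 4416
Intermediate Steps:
k(X) = X
b(q, t) = 5 + q (b(q, t) = q - 1*(-5) = q + 5 = 5 + q)
(32*b(1, -3))*23 = (32*(5 + 1))*23 = (32*6)*23 = 192*23 = 4416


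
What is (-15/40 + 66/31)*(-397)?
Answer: -172695/248 ≈ -696.35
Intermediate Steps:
(-15/40 + 66/31)*(-397) = (-15*1/40 + 66*(1/31))*(-397) = (-3/8 + 66/31)*(-397) = (435/248)*(-397) = -172695/248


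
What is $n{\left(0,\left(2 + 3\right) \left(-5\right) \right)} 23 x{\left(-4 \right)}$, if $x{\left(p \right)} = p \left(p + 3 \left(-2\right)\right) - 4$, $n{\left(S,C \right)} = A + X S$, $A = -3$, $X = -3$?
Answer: $-2484$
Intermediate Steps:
$n{\left(S,C \right)} = -3 - 3 S$
$x{\left(p \right)} = -4 + p \left(-6 + p\right)$ ($x{\left(p \right)} = p \left(p - 6\right) - 4 = p \left(-6 + p\right) - 4 = -4 + p \left(-6 + p\right)$)
$n{\left(0,\left(2 + 3\right) \left(-5\right) \right)} 23 x{\left(-4 \right)} = \left(-3 - 0\right) 23 \left(-4 + \left(-4\right)^{2} - -24\right) = \left(-3 + 0\right) 23 \left(-4 + 16 + 24\right) = \left(-3\right) 23 \cdot 36 = \left(-69\right) 36 = -2484$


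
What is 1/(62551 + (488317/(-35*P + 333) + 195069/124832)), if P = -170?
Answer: 784319456/49122149498527 ≈ 1.5967e-5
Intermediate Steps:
1/(62551 + (488317/(-35*P + 333) + 195069/124832)) = 1/(62551 + (488317/(-35*(-170) + 333) + 195069/124832)) = 1/(62551 + (488317/(5950 + 333) + 195069*(1/124832))) = 1/(62551 + (488317/6283 + 195069/124832)) = 1/(62551 + 62183206271/784319456) = 1/(49122149498527/784319456) = 784319456/49122149498527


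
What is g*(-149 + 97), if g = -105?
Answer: 5460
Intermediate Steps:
g*(-149 + 97) = -105*(-149 + 97) = -105*(-52) = 5460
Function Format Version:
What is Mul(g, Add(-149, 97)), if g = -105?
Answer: 5460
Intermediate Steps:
Mul(g, Add(-149, 97)) = Mul(-105, Add(-149, 97)) = Mul(-105, -52) = 5460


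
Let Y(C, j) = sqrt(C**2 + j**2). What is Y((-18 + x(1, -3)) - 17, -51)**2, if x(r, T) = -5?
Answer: 4201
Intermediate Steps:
Y((-18 + x(1, -3)) - 17, -51)**2 = (sqrt(((-18 - 5) - 17)**2 + (-51)**2))**2 = (sqrt((-23 - 17)**2 + 2601))**2 = (sqrt((-40)**2 + 2601))**2 = (sqrt(1600 + 2601))**2 = (sqrt(4201))**2 = 4201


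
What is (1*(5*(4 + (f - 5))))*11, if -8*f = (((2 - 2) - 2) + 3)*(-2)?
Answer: -165/4 ≈ -41.250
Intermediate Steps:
f = 1/4 (f = -(((2 - 2) - 2) + 3)*(-2)/8 = -((0 - 2) + 3)*(-2)/8 = -(-2 + 3)*(-2)/8 = -(-2)/8 = -1/8*(-2) = 1/4 ≈ 0.25000)
(1*(5*(4 + (f - 5))))*11 = (1*(5*(4 + (1/4 - 5))))*11 = (1*(5*(4 - 19/4)))*11 = (1*(5*(-3/4)))*11 = (1*(-15/4))*11 = -15/4*11 = -165/4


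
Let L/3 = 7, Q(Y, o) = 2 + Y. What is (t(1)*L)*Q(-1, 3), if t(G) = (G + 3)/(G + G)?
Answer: 42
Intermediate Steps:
t(G) = (3 + G)/(2*G) (t(G) = (3 + G)/((2*G)) = (3 + G)*(1/(2*G)) = (3 + G)/(2*G))
L = 21 (L = 3*7 = 21)
(t(1)*L)*Q(-1, 3) = (((½)*(3 + 1)/1)*21)*(2 - 1) = (((½)*1*4)*21)*1 = (2*21)*1 = 42*1 = 42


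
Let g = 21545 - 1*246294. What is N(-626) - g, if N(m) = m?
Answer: 224123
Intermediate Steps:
g = -224749 (g = 21545 - 246294 = -224749)
N(-626) - g = -626 - 1*(-224749) = -626 + 224749 = 224123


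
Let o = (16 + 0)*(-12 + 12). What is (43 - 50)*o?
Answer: 0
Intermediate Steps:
o = 0 (o = 16*0 = 0)
(43 - 50)*o = (43 - 50)*0 = -7*0 = 0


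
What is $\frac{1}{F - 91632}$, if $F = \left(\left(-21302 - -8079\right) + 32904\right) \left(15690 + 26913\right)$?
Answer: $\frac{1}{838378011} \approx 1.1928 \cdot 10^{-9}$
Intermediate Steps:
$F = 838469643$ ($F = \left(\left(-21302 + 8079\right) + 32904\right) 42603 = \left(-13223 + 32904\right) 42603 = 19681 \cdot 42603 = 838469643$)
$\frac{1}{F - 91632} = \frac{1}{838469643 - 91632} = \frac{1}{838378011}$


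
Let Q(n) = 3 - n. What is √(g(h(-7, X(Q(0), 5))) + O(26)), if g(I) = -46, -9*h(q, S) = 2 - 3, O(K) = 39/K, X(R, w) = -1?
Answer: I*√178/2 ≈ 6.6708*I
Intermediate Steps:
h(q, S) = ⅑ (h(q, S) = -(2 - 3)/9 = -⅑*(-1) = ⅑)
√(g(h(-7, X(Q(0), 5))) + O(26)) = √(-46 + 39/26) = √(-46 + 39*(1/26)) = √(-46 + 3/2) = √(-89/2) = I*√178/2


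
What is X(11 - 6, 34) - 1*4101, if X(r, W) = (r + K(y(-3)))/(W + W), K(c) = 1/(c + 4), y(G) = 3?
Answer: -488010/119 ≈ -4100.9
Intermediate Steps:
K(c) = 1/(4 + c)
X(r, W) = (⅐ + r)/(2*W) (X(r, W) = (r + 1/(4 + 3))/(W + W) = (r + 1/7)/((2*W)) = (r + ⅐)*(1/(2*W)) = (⅐ + r)*(1/(2*W)) = (⅐ + r)/(2*W))
X(11 - 6, 34) - 1*4101 = (1/14)*(1 + 7*(11 - 6))/34 - 1*4101 = (1/14)*(1/34)*(1 + 7*5) - 4101 = (1/14)*(1/34)*(1 + 35) - 4101 = (1/14)*(1/34)*36 - 4101 = 9/119 - 4101 = -488010/119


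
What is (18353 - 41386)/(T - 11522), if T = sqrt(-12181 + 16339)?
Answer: 18956159/9482309 + 69099*sqrt(462)/132752326 ≈ 2.0103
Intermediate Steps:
T = 3*sqrt(462) (T = sqrt(4158) = 3*sqrt(462) ≈ 64.483)
(18353 - 41386)/(T - 11522) = (18353 - 41386)/(3*sqrt(462) - 11522) = -23033/(-11522 + 3*sqrt(462))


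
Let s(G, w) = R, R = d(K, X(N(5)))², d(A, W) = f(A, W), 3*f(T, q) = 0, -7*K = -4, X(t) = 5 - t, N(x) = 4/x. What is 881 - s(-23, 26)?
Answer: 881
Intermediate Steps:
K = 4/7 (K = -⅐*(-4) = 4/7 ≈ 0.57143)
f(T, q) = 0 (f(T, q) = (⅓)*0 = 0)
d(A, W) = 0
R = 0 (R = 0² = 0)
s(G, w) = 0
881 - s(-23, 26) = 881 - 1*0 = 881 + 0 = 881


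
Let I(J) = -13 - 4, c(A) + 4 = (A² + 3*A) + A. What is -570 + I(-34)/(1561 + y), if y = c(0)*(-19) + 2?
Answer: -934247/1639 ≈ -570.01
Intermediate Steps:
c(A) = -4 + A² + 4*A (c(A) = -4 + ((A² + 3*A) + A) = -4 + (A² + 4*A) = -4 + A² + 4*A)
y = 78 (y = (-4 + 0² + 4*0)*(-19) + 2 = (-4 + 0 + 0)*(-19) + 2 = -4*(-19) + 2 = 76 + 2 = 78)
I(J) = -17
-570 + I(-34)/(1561 + y) = -570 - 17/(1561 + 78) = -570 - 17/1639 = -934247/1639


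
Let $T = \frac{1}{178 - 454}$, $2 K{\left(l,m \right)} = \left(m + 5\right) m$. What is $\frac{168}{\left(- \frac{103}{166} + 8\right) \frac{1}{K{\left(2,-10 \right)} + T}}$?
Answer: $\frac{2290468}{4025} \approx 569.06$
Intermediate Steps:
$K{\left(l,m \right)} = \frac{m \left(5 + m\right)}{2}$ ($K{\left(l,m \right)} = \frac{\left(m + 5\right) m}{2} = \frac{\left(5 + m\right) m}{2} = \frac{m \left(5 + m\right)}{2}$)
$T = - \frac{1}{276}$ ($T = \frac{1}{-276} = - \frac{1}{276} \approx -0.0036232$)
$\frac{168}{\left(- \frac{103}{166} + 8\right) \frac{1}{K{\left(2,-10 \right)} + T}} = \frac{168}{\left(- \frac{103}{166} + 8\right) \frac{1}{\frac{1}{2} \left(-10\right) \left(5 - 10\right) - \frac{1}{276}}} = \frac{168}{\left(\left(-103\right) \frac{1}{166} + 8\right) \frac{1}{\frac{1}{2} \left(-10\right) \left(-5\right) - \frac{1}{276}}} = \frac{168}{\left(- \frac{103}{166} + 8\right) \frac{1}{25 - \frac{1}{276}}} = \frac{168}{\frac{1225}{166} \frac{1}{\frac{6899}{276}}} = \frac{168}{\frac{1225}{166} \cdot \frac{276}{6899}} = \frac{168}{\frac{169050}{572617}} = 168 \cdot \frac{572617}{169050} = \frac{2290468}{4025}$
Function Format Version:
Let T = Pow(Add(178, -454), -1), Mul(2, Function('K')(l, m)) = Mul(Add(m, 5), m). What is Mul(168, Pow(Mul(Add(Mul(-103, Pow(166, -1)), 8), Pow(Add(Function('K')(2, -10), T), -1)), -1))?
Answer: Rational(2290468, 4025) ≈ 569.06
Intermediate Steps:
Function('K')(l, m) = Mul(Rational(1, 2), m, Add(5, m)) (Function('K')(l, m) = Mul(Rational(1, 2), Mul(Add(m, 5), m)) = Mul(Rational(1, 2), Mul(Add(5, m), m)) = Mul(Rational(1, 2), Mul(m, Add(5, m))) = Mul(Rational(1, 2), m, Add(5, m)))
T = Rational(-1, 276) (T = Pow(-276, -1) = Rational(-1, 276) ≈ -0.0036232)
Mul(168, Pow(Mul(Add(Mul(-103, Pow(166, -1)), 8), Pow(Add(Function('K')(2, -10), T), -1)), -1)) = Mul(168, Pow(Mul(Add(Mul(-103, Pow(166, -1)), 8), Pow(Add(Mul(Rational(1, 2), -10, Add(5, -10)), Rational(-1, 276)), -1)), -1)) = Mul(168, Pow(Mul(Add(Mul(-103, Rational(1, 166)), 8), Pow(Add(Mul(Rational(1, 2), -10, -5), Rational(-1, 276)), -1)), -1)) = Mul(168, Pow(Mul(Add(Rational(-103, 166), 8), Pow(Add(25, Rational(-1, 276)), -1)), -1)) = Mul(168, Pow(Mul(Rational(1225, 166), Pow(Rational(6899, 276), -1)), -1)) = Mul(168, Pow(Mul(Rational(1225, 166), Rational(276, 6899)), -1)) = Mul(168, Pow(Rational(169050, 572617), -1)) = Mul(168, Rational(572617, 169050)) = Rational(2290468, 4025)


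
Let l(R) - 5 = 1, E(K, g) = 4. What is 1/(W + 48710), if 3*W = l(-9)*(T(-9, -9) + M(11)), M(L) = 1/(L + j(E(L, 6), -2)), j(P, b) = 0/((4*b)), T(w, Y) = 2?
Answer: 11/535856 ≈ 2.0528e-5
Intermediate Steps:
j(P, b) = 0 (j(P, b) = 0*(1/(4*b)) = 0)
M(L) = 1/L (M(L) = 1/(L + 0) = 1/L)
l(R) = 6 (l(R) = 5 + 1 = 6)
W = 46/11 (W = (6*(2 + 1/11))/3 = (6*(23/11))/3 = (⅓)*(138/11) = 46/11 ≈ 4.1818)
1/(W + 48710) = 1/(46/11 + 48710) = 1/(535856/11) = 11/535856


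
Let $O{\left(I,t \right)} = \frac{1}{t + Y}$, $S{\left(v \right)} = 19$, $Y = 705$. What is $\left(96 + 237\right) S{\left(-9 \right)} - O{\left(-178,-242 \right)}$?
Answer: $\frac{2929400}{463} \approx 6327.0$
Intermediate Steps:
$O{\left(I,t \right)} = \frac{1}{705 + t}$ ($O{\left(I,t \right)} = \frac{1}{t + 705} = \frac{1}{705 + t}$)
$\left(96 + 237\right) S{\left(-9 \right)} - O{\left(-178,-242 \right)} = \left(96 + 237\right) 19 - \frac{1}{705 - 242} = 333 \cdot 19 - \frac{1}{463} = 6327 - \frac{1}{463} = \frac{2929400}{463}$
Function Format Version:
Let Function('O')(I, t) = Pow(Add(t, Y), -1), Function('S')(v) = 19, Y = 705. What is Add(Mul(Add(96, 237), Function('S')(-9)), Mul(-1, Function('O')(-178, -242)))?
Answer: Rational(2929400, 463) ≈ 6327.0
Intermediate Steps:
Function('O')(I, t) = Pow(Add(705, t), -1) (Function('O')(I, t) = Pow(Add(t, 705), -1) = Pow(Add(705, t), -1))
Add(Mul(Add(96, 237), Function('S')(-9)), Mul(-1, Function('O')(-178, -242))) = Add(Mul(Add(96, 237), 19), Mul(-1, Pow(Add(705, -242), -1))) = Add(Mul(333, 19), Mul(-1, Pow(463, -1))) = Add(6327, Mul(-1, Rational(1, 463))) = Add(6327, Rational(-1, 463)) = Rational(2929400, 463)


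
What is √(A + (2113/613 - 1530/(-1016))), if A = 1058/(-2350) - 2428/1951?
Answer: √16604062459323372380923/71387031470 ≈ 1.8050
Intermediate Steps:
A = -3884979/2292425 (A = 1058*(-1/2350) - 2428*1/1951 = -529/1175 - 2428/1951 = -3884979/2292425 ≈ -1.6947)
√(A + (2113/613 - 1530/(-1016))) = √(-3884979/2292425 + (2113/613 - 1530/(-1016))) = √(-3884979/2292425 + (2113*(1/613) - 1530*(-1/1016))) = √(-3884979/2292425 + (2113/613 + 765/508)) = √(-3884979/2292425 + 1542349/311404) = √(2325921405809/713870314700) = √16604062459323372380923/71387031470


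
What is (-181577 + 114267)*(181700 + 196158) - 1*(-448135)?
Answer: -25433173845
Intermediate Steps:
(-181577 + 114267)*(181700 + 196158) - 1*(-448135) = -67310*377858 + 448135 = -25433621980 + 448135 = -25433173845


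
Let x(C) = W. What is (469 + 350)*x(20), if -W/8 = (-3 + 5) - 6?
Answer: 26208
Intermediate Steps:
W = 32 (W = -8*((-3 + 5) - 6) = -8*(2 - 6) = -8*(-4) = 32)
x(C) = 32
(469 + 350)*x(20) = (469 + 350)*32 = 819*32 = 26208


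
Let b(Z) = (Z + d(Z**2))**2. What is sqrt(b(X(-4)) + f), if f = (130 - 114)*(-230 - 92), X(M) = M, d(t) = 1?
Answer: I*sqrt(5143) ≈ 71.715*I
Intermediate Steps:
b(Z) = (1 + Z)**2 (b(Z) = (Z + 1)**2 = (1 + Z)**2)
f = -5152 (f = 16*(-322) = -5152)
sqrt(b(X(-4)) + f) = sqrt((1 - 4)**2 - 5152) = sqrt((-3)**2 - 5152) = sqrt(9 - 5152) = sqrt(-5143) = I*sqrt(5143)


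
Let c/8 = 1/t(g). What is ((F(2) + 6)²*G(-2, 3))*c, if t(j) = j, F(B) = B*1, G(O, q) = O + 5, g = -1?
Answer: -1536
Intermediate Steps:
G(O, q) = 5 + O
F(B) = B
c = -8 (c = 8/(-1) = 8*(-1) = -8)
((F(2) + 6)²*G(-2, 3))*c = ((2 + 6)²*(5 - 2))*(-8) = (8²*3)*(-8) = (64*3)*(-8) = 192*(-8) = -1536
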